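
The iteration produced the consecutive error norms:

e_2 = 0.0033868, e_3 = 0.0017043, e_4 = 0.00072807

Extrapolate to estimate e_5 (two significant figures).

2.5e-4

First estimate the order: p ≈ ln(e_4/e_3) / ln(e_3/e_2) = ln(0.00072807/0.0017043)/ln(0.0017043/0.0033868) = ln(0.427196)/ln(0.503218) ≈ 1.2385.
Then e_5 ≈ e_4·(e_4/e_3)^p = 0.00072807·(0.427196)^1.2385 = 0.00072807·0.348764 ≈ 0.0002539.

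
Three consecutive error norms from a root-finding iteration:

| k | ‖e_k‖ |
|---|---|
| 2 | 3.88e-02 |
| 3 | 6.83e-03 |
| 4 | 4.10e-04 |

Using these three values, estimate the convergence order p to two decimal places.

p ≈ ln(‖e_4‖/‖e_3‖) / ln(‖e_3‖/‖e_2‖)
  = ln(4.10e-04/6.83e-03) / ln(6.83e-03/3.88e-02)
  = ln(0.0600293) / ln(0.176031)
  = -2.81292 / -1.73710 ≈ 1.61932

1.62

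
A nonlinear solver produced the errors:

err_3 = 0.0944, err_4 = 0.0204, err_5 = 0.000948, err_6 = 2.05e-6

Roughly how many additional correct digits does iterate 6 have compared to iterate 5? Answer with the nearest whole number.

3

Digits gained ≈ log₁₀(err_5/err_6) = log₁₀(0.000948/2.05e-6) = log₁₀(462.439) ≈ 2.665.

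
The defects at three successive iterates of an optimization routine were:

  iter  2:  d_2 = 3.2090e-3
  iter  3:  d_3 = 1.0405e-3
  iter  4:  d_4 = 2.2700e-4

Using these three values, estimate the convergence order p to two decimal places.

1.35

p ≈ ln(d_4/d_3) / ln(d_3/d_2)
  = ln(2.2700e-4/1.0405e-3) / ln(1.0405e-3/3.2090e-3)
  = ln(0.218164) / ln(0.324244)
  = -1.52251 / -1.12626 ≈ 1.35183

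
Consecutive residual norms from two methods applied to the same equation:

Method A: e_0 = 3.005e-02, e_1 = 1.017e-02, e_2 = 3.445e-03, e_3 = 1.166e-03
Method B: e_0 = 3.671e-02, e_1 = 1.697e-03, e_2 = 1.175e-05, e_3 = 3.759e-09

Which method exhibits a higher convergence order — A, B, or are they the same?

Method A: p ≈ ln(1.166e-03/3.445e-03)/ln(3.445e-03/1.017e-02) ≈ 1.00.
Method B: p ≈ ln(3.759e-09/1.175e-05)/ln(1.175e-05/1.697e-03) ≈ 1.62.
Method B has the higher order (≈1.6 vs ≈1.0).

B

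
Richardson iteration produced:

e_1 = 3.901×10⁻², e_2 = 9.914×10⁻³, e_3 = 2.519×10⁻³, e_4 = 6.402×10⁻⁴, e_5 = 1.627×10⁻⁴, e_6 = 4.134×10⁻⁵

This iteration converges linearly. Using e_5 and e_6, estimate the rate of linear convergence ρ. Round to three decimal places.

0.254

ρ ≈ e_6/e_5 = 4.134×10⁻⁵/1.627×10⁻⁴ = 0.25409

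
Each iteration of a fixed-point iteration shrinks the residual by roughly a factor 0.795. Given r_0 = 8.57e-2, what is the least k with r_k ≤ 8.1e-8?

After k steps, r_k ≈ 8.57e-2·0.795^k.
Need 0.795^k ≤ 8.1e-8/8.57e-2 = 9.45158e-07.
k ≥ ln(9.45158e-07)/ln(0.795) = -13.8719/-0.22941 = 60.468.
Smallest integer k = 61.

61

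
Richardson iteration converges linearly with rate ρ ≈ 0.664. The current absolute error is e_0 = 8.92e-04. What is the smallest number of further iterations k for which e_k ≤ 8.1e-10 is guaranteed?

34

After k steps, e_k ≈ 8.92e-04·0.664^k.
Need 0.664^k ≤ 8.1e-10/8.92e-04 = 9.08072e-07.
k ≥ ln(9.08072e-07)/ln(0.664) = -13.9119/-0.40947 = 33.975.
Smallest integer k = 34.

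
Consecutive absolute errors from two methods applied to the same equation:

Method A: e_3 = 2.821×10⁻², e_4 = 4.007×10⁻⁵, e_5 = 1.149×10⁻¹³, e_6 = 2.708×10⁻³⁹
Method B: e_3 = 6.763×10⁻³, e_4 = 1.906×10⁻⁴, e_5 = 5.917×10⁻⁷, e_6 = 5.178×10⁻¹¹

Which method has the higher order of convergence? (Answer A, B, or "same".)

A

Method A: p ≈ ln(2.708×10⁻³⁹/1.149×10⁻¹³)/ln(1.149×10⁻¹³/4.007×10⁻⁵) ≈ 3.00.
Method B: p ≈ ln(5.178×10⁻¹¹/5.917×10⁻⁷)/ln(5.917×10⁻⁷/1.906×10⁻⁴) ≈ 1.62.
Method A has the higher order (≈3.0 vs ≈1.6).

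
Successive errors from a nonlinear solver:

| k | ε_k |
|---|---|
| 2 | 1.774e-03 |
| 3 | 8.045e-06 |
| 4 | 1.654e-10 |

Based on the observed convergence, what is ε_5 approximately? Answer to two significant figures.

7.0e-20

First estimate the order: p ≈ ln(ε_4/ε_3) / ln(ε_3/ε_2) = ln(1.654e-10/8.045e-06)/ln(8.045e-06/1.774e-03) = ln(2.05594e-05)/ln(0.00453495) ≈ 2.0001.
Then ε_5 ≈ ε_4·(ε_4/ε_3)^p = 1.654e-10·(2.05594e-05)^2.0001 = 1.654e-10·4.22233e-10 ≈ 6.984e-20.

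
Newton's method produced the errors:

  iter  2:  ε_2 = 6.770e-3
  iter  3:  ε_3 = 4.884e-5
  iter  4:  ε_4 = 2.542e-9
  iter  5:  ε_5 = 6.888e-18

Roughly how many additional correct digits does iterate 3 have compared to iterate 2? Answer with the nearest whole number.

2

Digits gained ≈ log₁₀(ε_2/ε_3) = log₁₀(6.770e-3/4.884e-5) = log₁₀(138.616) ≈ 2.142.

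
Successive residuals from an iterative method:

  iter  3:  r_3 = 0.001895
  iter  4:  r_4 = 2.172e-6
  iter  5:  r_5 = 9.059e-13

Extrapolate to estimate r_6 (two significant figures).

First estimate the order: p ≈ ln(r_5/r_4) / ln(r_4/r_3) = ln(9.059e-13/2.172e-6)/ln(2.172e-6/0.001895) = ln(4.17081e-07)/ln(0.00114617) ≈ 2.1694.
Then r_6 ≈ r_5·(r_5/r_4)^p = 9.059e-13·(4.17081e-07)^2.1694 = 9.059e-13·1.44446e-14 ≈ 1.309e-26.

1.3e-26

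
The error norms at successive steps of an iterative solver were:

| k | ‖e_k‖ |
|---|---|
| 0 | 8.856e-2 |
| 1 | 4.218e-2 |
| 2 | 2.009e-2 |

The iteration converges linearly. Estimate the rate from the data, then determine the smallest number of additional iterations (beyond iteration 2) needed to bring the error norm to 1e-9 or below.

Rate ρ ≈ ‖e_2‖/‖e_1‖ = 2.009e-2/4.218e-2 = 0.4763.
After j more steps, ‖e_{2+j}‖ ≈ 2.009e-2·ρ^j; need ρ^j ≤ 1e-9/2.009e-2 = 4.9776e-08.
j ≥ ln(4.9776e-08)/ln(0.4763) = -16.8157/-0.74171 = 22.672.
So 23 more iterations are needed.

23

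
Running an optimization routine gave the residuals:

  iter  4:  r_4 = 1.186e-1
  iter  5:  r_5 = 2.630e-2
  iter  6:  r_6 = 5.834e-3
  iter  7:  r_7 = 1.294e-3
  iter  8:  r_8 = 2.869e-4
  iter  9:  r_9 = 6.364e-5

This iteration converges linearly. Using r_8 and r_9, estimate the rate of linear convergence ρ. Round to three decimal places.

ρ ≈ r_9/r_8 = 6.364e-5/2.869e-4 = 0.22182

0.222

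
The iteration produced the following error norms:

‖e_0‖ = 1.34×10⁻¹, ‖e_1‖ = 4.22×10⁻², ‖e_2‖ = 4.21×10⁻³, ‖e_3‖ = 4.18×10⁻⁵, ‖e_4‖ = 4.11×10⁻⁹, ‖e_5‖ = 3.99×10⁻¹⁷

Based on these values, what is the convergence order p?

Consecutive ratios: ‖e_5‖/‖e_4‖ = 3.99×10⁻¹⁷/4.11×10⁻⁹ = 9.70803e-09, ‖e_4‖/‖e_3‖ = 4.11×10⁻⁹/4.18×10⁻⁵ = 9.83254e-05.
p ≈ ln(9.70803e-09)/ln(9.83254e-05) = -18.4503/-9.2272 ≈ 2.00.
So the convergence is quadratic (order 2).

2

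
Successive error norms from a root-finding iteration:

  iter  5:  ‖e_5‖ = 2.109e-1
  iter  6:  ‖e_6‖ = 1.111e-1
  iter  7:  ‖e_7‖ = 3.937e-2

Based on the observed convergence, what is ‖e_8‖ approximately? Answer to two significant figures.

First estimate the order: p ≈ ln(‖e_7‖/‖e_6‖) / ln(‖e_6‖/‖e_5‖) = ln(3.937e-2/1.111e-1)/ln(1.111e-1/2.109e-1) = ln(0.354365)/ln(0.52679) ≈ 1.6186.
Then ‖e_8‖ ≈ ‖e_7‖·(‖e_7‖/‖e_6‖)^p = 3.937e-2·(0.354365)^1.6186 = 3.937e-2·0.186527 ≈ 0.007344.

7.3e-3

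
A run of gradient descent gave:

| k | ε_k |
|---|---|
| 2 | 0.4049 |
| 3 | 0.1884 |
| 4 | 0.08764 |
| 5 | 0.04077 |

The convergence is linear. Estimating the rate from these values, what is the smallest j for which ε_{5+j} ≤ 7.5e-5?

Rate ρ ≈ ε_5/ε_4 = 0.04077/0.08764 = 0.4652.
After j more steps, ε_{5+j} ≈ 0.04077·ρ^j; need ρ^j ≤ 7.5e-5/0.04077 = 0.00183959.
j ≥ ln(0.00183959)/ln(0.4652) = -6.2982/-0.76529 = 8.230.
So 9 more iterations are needed.

9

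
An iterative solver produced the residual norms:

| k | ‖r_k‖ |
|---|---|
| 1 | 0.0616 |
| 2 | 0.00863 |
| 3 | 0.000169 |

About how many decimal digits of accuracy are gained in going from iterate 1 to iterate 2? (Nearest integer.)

Digits gained ≈ log₁₀(‖r_1‖/‖r_2‖) = log₁₀(0.0616/0.00863) = log₁₀(7.13789) ≈ 0.854.

1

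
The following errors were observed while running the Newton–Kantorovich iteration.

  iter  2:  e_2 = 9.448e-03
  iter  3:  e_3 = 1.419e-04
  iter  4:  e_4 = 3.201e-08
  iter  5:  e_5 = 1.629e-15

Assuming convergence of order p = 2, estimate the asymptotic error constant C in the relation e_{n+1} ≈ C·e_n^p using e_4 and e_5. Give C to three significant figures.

C ≈ e_5 / e_4^2
  = 1.629e-15 / (3.201e-08)^2
  = 1.629e-15 / 1.02464e-15 ≈ 1.5898

1.59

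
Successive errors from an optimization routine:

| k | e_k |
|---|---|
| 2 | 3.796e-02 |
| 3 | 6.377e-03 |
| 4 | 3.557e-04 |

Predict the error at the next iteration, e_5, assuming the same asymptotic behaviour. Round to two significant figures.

First estimate the order: p ≈ ln(e_4/e_3) / ln(e_3/e_2) = ln(3.557e-04/6.377e-03)/ln(6.377e-03/3.796e-02) = ln(0.0557786)/ln(0.167993) ≈ 1.6181.
Then e_5 ≈ e_4·(e_4/e_3)^p = 3.557e-04·(0.0557786)^1.6181 = 3.557e-04·0.00936827 ≈ 3.332e-06.

3.3e-6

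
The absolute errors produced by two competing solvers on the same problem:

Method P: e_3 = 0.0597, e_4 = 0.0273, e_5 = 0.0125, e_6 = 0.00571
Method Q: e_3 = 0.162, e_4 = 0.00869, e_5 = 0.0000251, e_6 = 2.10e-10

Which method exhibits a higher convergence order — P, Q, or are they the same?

Method P: p ≈ ln(0.00571/0.0125)/ln(0.0125/0.0273) ≈ 1.00.
Method Q: p ≈ ln(2.10e-10/0.0000251)/ln(0.0000251/0.00869) ≈ 2.00.
Method Q has the higher order (≈2.0 vs ≈1.0).

Q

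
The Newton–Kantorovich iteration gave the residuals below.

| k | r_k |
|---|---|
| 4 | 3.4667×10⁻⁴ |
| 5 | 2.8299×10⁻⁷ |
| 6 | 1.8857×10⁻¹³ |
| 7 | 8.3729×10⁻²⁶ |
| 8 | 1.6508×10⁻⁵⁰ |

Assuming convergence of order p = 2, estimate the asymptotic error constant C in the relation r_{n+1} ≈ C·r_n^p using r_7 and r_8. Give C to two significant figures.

C ≈ r_8 / r_7^2
  = 1.6508×10⁻⁵⁰ / (8.3729×10⁻²⁶)^2
  = 1.6508×10⁻⁵⁰ / 7.01055e-51 ≈ 2.3547

2.4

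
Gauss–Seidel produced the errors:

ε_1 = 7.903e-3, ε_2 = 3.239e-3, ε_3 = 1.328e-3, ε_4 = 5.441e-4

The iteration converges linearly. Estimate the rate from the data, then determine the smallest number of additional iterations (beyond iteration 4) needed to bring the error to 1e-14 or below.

Rate ρ ≈ ε_4/ε_3 = 5.441e-4/1.328e-3 = 0.4097.
After j more steps, ε_{4+j} ≈ 5.441e-4·ρ^j; need ρ^j ≤ 1e-14/5.441e-4 = 1.8379e-11.
j ≥ ln(1.8379e-11)/ln(0.4097) = -24.7198/-0.89233 = 27.703.
So 28 more iterations are needed.

28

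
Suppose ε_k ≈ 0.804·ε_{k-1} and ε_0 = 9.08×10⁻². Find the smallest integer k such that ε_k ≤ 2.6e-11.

After k steps, ε_k ≈ 9.08×10⁻²·0.804^k.
Need 0.804^k ≤ 2.6e-11/9.08×10⁻² = 2.86344e-10.
k ≥ ln(2.86344e-10)/ln(0.804) = -21.9738/-0.21816 = 100.723.
Smallest integer k = 101.

101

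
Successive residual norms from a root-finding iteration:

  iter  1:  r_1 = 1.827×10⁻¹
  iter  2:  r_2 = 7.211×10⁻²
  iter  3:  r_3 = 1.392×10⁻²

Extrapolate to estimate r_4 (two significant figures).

7.6e-4

First estimate the order: p ≈ ln(r_3/r_2) / ln(r_2/r_1) = ln(1.392×10⁻²/7.211×10⁻²)/ln(7.211×10⁻²/1.827×10⁻¹) = ln(0.193038)/ln(0.394691) ≈ 1.7693.
Then r_4 ≈ r_3·(r_3/r_2)^p = 1.392×10⁻²·(0.193038)^1.7693 = 1.392×10⁻²·0.0544613 ≈ 0.0007581.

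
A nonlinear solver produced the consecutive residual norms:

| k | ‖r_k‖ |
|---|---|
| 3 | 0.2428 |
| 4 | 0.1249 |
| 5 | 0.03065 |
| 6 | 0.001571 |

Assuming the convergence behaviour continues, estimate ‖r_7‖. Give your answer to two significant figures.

First estimate the order: p ≈ ln(‖r_6‖/‖r_5‖) / ln(‖r_5‖/‖r_4‖) = ln(0.001571/0.03065)/ln(0.03065/0.1249) = ln(0.0512561)/ln(0.245396) ≈ 2.1147.
Then ‖r_7‖ ≈ ‖r_6‖·(‖r_6‖/‖r_5‖)^p = 0.001571·(0.0512561)^2.1147 = 0.001571·0.00186853 ≈ 2.935e-06.

2.9e-6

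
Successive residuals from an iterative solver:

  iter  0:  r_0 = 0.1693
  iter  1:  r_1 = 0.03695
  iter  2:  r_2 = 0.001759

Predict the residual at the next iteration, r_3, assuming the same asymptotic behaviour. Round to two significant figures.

4.0e-6

First estimate the order: p ≈ ln(r_2/r_1) / ln(r_1/r_0) = ln(0.001759/0.03695)/ln(0.03695/0.1693) = ln(0.0476049)/ln(0.218252) ≈ 2.0004.
Then r_3 ≈ r_2·(r_2/r_1)^p = 0.001759·(0.0476049)^2.0004 = 0.001759·0.00226347 ≈ 3.981e-06.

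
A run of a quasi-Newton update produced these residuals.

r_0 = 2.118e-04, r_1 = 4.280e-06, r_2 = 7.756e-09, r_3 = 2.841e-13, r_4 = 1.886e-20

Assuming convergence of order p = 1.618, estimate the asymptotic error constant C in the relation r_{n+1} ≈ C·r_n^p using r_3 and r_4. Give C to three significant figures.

3.77

C ≈ r_4 / r_3^1.618
  = 1.886e-20 / (2.841e-13)^1.618
  = 1.886e-20 / 5.0086e-21 ≈ 3.7655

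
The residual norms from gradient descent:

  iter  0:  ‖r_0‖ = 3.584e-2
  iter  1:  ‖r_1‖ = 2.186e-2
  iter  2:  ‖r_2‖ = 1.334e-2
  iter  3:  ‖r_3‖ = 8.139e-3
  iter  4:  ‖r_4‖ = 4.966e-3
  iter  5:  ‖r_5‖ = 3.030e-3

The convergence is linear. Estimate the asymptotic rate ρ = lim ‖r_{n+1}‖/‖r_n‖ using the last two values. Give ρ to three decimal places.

ρ ≈ ‖r_5‖/‖r_4‖ = 3.030e-3/4.966e-3 = 0.61015

0.610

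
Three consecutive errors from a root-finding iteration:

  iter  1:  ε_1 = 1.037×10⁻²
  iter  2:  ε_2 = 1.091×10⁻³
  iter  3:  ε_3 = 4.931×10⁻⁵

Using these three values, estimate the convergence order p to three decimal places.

1.375

p ≈ ln(ε_3/ε_2) / ln(ε_2/ε_1)
  = ln(4.931×10⁻⁵/1.091×10⁻³) / ln(1.091×10⁻³/1.037×10⁻²)
  = ln(0.0451971) / ln(0.105207)
  = -3.096722 / -2.251825 ≈ 1.375205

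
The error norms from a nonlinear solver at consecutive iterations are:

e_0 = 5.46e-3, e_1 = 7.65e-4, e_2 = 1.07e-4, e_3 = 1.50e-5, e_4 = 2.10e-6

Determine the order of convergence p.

1

Consecutive ratios: e_4/e_3 = 2.10e-6/1.50e-5 = 0.14, e_3/e_2 = 1.50e-5/1.07e-4 = 0.140187.
p ≈ ln(0.14)/ln(0.140187) = -1.9661/-1.9648 ≈ 1.00.
So the convergence is linear (order 1).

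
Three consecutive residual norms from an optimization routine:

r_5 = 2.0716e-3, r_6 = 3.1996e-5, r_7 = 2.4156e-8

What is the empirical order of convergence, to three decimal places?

p ≈ ln(r_7/r_6) / ln(r_6/r_5)
  = ln(2.4156e-8/3.1996e-5) / ln(3.1996e-5/2.0716e-3)
  = ln(0.000754969) / ln(0.0154451)
  = -7.188834 / -4.170463 ≈ 1.723750

1.724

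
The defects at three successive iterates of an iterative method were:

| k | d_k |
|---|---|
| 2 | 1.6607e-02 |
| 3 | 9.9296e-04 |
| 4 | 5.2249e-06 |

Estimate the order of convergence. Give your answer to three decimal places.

1.863

p ≈ ln(d_4/d_3) / ln(d_3/d_2)
  = ln(5.2249e-06/9.9296e-04) / ln(9.9296e-04/1.6607e-02)
  = ln(0.00526194) / ln(0.0597917)
  = -5.247255 / -2.816888 ≈ 1.862784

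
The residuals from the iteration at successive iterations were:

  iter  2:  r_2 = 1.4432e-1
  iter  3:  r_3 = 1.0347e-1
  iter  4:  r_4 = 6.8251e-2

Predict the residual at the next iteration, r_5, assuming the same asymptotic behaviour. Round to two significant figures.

First estimate the order: p ≈ ln(r_4/r_3) / ln(r_3/r_2) = ln(6.8251e-2/1.0347e-1)/ln(1.0347e-1/1.4432e-1) = ln(0.659621)/ln(0.716948) ≈ 1.2505.
Then r_5 ≈ r_4·(r_4/r_3)^p = 6.8251e-2·(0.659621)^1.2505 = 6.8251e-2·0.59433 ≈ 0.04056.

4.1e-2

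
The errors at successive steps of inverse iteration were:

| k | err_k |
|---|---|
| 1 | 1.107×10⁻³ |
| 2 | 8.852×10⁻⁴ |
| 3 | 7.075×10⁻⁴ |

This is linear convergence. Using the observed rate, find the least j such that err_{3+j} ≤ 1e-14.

Rate ρ ≈ err_3/err_2 = 7.075×10⁻⁴/8.852×10⁻⁴ = 0.7993.
After j more steps, err_{3+j} ≈ 7.075×10⁻⁴·ρ^j; need ρ^j ≤ 1e-14/7.075×10⁻⁴ = 1.41343e-11.
j ≥ ln(1.41343e-11)/ln(0.7993) = -24.9824/-0.22402 = 111.519.
So 112 more iterations are needed.

112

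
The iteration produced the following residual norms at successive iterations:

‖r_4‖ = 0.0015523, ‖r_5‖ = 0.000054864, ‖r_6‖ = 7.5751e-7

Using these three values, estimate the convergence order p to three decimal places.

1.281

p ≈ ln(‖r_6‖/‖r_5‖) / ln(‖r_5‖/‖r_4‖)
  = ln(7.5751e-7/0.000054864) / ln(0.000054864/0.0015523)
  = ln(0.0138071) / ln(0.0353437)
  = -4.282572 / -3.342635 ≈ 1.281196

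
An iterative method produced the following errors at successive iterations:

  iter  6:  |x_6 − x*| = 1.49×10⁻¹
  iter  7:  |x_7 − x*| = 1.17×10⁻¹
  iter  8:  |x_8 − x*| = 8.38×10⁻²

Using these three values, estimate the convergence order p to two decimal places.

1.38

p ≈ ln(|x_8 − x*|/|x_7 − x*|) / ln(|x_7 − x*|/|x_6 − x*|)
  = ln(8.38×10⁻²/1.17×10⁻¹) / ln(1.17×10⁻¹/1.49×10⁻¹)
  = ln(0.716239) / ln(0.785235)
  = -0.33374 / -0.24177 ≈ 1.38040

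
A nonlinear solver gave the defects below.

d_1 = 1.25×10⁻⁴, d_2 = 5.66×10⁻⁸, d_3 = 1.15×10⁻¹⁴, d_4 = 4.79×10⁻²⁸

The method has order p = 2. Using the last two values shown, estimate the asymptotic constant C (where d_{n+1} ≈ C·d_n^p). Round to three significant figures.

3.62

C ≈ d_4 / d_3^2
  = 4.79×10⁻²⁸ / (1.15×10⁻¹⁴)^2
  = 4.79×10⁻²⁸ / 1.3225e-28 ≈ 3.6219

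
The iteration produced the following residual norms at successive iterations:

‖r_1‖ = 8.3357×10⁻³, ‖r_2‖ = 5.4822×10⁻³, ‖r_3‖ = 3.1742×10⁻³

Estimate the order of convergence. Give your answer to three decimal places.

1.304

p ≈ ln(‖r_3‖/‖r_2‖) / ln(‖r_2‖/‖r_1‖)
  = ln(3.1742×10⁻³/5.4822×10⁻³) / ln(5.4822×10⁻³/8.3357×10⁻³)
  = ln(0.579001) / ln(0.657677)
  = -0.546451 / -0.419041 ≈ 1.304051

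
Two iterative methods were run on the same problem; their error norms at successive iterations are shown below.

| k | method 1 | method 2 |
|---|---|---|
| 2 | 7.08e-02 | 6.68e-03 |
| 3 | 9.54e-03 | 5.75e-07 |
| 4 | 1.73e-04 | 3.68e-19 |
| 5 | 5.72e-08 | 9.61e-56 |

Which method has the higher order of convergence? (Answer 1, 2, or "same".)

2

Method 1: p ≈ ln(5.72e-08/1.73e-04)/ln(1.73e-04/9.54e-03) ≈ 2.00.
Method 2: p ≈ ln(9.61e-56/3.68e-19)/ln(3.68e-19/5.75e-07) ≈ 3.00.
Method 2 has the higher order (≈3.0 vs ≈2.0).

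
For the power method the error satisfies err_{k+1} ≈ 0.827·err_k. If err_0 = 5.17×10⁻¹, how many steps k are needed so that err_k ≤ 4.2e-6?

62

After k steps, err_k ≈ 5.17×10⁻¹·0.827^k.
Need 0.827^k ≤ 4.2e-6/5.17×10⁻¹ = 8.12379e-06.
k ≥ ln(8.12379e-06)/ln(0.827) = -11.7207/-0.18995 = 61.704.
Smallest integer k = 62.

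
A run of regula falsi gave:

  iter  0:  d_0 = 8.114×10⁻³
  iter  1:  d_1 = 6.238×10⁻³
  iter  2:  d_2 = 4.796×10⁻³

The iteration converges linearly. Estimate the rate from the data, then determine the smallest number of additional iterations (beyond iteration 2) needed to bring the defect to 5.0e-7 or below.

35

Rate ρ ≈ d_2/d_1 = 4.796×10⁻³/6.238×10⁻³ = 0.7688.
After j more steps, d_{2+j} ≈ 4.796×10⁻³·ρ^j; need ρ^j ≤ 5.0e-7/4.796×10⁻³ = 0.000104254.
j ≥ ln(0.000104254)/ln(0.7688) = -9.1687/-0.26292 = 34.873.
So 35 more iterations are needed.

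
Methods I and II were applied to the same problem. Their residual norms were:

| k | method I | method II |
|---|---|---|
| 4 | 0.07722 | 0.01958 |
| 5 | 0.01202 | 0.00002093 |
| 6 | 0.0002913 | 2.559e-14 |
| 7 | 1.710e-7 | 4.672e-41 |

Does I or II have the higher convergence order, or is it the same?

II

Method I: p ≈ ln(1.710e-7/0.0002913)/ln(0.0002913/0.01202) ≈ 2.00.
Method II: p ≈ ln(4.672e-41/2.559e-14)/ln(2.559e-14/0.00002093) ≈ 3.00.
Method II has the higher order (≈3.0 vs ≈2.0).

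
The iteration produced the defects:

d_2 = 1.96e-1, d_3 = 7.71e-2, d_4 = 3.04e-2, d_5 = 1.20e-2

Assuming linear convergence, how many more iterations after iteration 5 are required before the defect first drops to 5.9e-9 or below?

Rate ρ ≈ d_5/d_4 = 1.20e-2/3.04e-2 = 0.3947.
After j more steps, d_{5+j} ≈ 1.20e-2·ρ^j; need ρ^j ≤ 5.9e-9/1.20e-2 = 4.91667e-07.
j ≥ ln(4.91667e-07)/ln(0.3947) = -14.5255/-0.92963 = 15.625.
So 16 more iterations are needed.

16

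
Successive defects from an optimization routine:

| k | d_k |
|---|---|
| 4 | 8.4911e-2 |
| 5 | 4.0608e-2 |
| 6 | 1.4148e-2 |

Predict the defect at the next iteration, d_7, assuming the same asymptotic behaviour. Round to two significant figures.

First estimate the order: p ≈ ln(d_6/d_5) / ln(d_5/d_4) = ln(1.4148e-2/4.0608e-2)/ln(4.0608e-2/8.4911e-2) = ln(0.348404)/ln(0.478242) ≈ 1.4294.
Then d_7 ≈ d_6·(d_6/d_5)^p = 1.4148e-2·(0.348404)^1.4294 = 1.4148e-2·0.221541 ≈ 0.003134.

3.1e-3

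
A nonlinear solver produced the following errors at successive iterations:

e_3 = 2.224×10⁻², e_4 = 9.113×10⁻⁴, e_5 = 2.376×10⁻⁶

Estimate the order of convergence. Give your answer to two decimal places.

p ≈ ln(e_5/e_4) / ln(e_4/e_3)
  = ln(2.376×10⁻⁶/9.113×10⁻⁴) / ln(9.113×10⁻⁴/2.224×10⁻²)
  = ln(0.00260726) / ln(0.0409757)
  = -5.94946 / -3.19478 ≈ 1.86224

1.86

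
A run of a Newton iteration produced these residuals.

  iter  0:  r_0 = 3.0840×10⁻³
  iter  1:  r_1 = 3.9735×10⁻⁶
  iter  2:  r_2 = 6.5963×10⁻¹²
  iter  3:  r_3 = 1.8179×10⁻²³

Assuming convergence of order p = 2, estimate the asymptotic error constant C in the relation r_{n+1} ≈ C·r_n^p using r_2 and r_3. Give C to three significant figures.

C ≈ r_3 / r_2^2
  = 1.8179×10⁻²³ / (6.5963×10⁻¹²)^2
  = 1.8179×10⁻²³ / 4.35112e-23 ≈ 0.4178

0.418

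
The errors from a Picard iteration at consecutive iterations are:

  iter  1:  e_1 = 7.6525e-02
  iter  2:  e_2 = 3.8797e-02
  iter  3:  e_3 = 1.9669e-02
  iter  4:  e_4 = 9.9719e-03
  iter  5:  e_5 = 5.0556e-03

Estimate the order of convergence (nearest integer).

Consecutive ratios: e_5/e_4 = 5.0556e-03/9.9719e-03 = 0.506985, e_4/e_3 = 9.9719e-03/1.9669e-02 = 0.506986.
p ≈ ln(0.506985)/ln(0.506986) = -0.6793/-0.6793 ≈ 1.00.
So the convergence is linear (order 1).

1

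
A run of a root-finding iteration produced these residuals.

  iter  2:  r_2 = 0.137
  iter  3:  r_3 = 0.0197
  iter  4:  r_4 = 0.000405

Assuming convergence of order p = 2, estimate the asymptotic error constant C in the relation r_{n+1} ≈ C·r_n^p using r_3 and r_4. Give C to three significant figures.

1.04

C ≈ r_4 / r_3^2
  = 0.000405 / (0.0197)^2
  = 0.000405 / 0.00038809 ≈ 1.0436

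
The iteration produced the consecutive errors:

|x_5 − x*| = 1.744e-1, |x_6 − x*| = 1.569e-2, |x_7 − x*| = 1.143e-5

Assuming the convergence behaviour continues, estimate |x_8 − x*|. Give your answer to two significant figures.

First estimate the order: p ≈ ln(|x_7 − x*|/|x_6 − x*|) / ln(|x_6 − x*|/|x_5 − x*|) = ln(1.143e-5/1.569e-2)/ln(1.569e-2/1.744e-1) = ln(0.000728489)/ln(0.0899656) ≈ 2.9998.
Then |x_8 − x*| ≈ |x_7 − x*|·(|x_7 − x*|/|x_6 − x*|)^p = 1.143e-5·(0.000728489)^2.9998 = 1.143e-5·3.87165e-10 ≈ 4.425e-15.

4.4e-15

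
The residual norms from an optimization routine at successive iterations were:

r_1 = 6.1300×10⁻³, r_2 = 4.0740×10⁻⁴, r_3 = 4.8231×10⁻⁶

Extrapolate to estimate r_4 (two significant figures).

3.4e-9

First estimate the order: p ≈ ln(r_3/r_2) / ln(r_2/r_1) = ln(4.8231×10⁻⁶/4.0740×10⁻⁴)/ln(4.0740×10⁻⁴/6.1300×10⁻³) = ln(0.0118387)/ln(0.06646) ≈ 1.6363.
Then r_4 ≈ r_3·(r_3/r_2)^p = 4.8231×10⁻⁶·(0.0118387)^1.6363 = 4.8231×10⁻⁶·0.000703635 ≈ 3.394e-09.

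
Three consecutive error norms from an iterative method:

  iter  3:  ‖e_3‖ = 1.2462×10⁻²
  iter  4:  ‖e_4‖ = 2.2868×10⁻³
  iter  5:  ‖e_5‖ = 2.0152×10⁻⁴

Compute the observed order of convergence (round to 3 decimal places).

p ≈ ln(‖e_5‖/‖e_4‖) / ln(‖e_4‖/‖e_3‖)
  = ln(2.0152×10⁻⁴/2.2868×10⁻³) / ln(2.2868×10⁻³/1.2462×10⁻²)
  = ln(0.0881231) / ln(0.183502)
  = -2.429021 / -1.695530 ≈ 1.432603

1.433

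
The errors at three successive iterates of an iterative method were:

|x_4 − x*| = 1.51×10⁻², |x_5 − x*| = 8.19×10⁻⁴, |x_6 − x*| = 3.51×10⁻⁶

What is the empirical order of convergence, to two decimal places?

p ≈ ln(|x_6 − x*|/|x_5 − x*|) / ln(|x_5 − x*|/|x_4 − x*|)
  = ln(3.51×10⁻⁶/8.19×10⁻⁴) / ln(8.19×10⁻⁴/1.51×10⁻²)
  = ln(0.00428571) / ln(0.0542384)
  = -5.45247 / -2.91437 ≈ 1.87089

1.87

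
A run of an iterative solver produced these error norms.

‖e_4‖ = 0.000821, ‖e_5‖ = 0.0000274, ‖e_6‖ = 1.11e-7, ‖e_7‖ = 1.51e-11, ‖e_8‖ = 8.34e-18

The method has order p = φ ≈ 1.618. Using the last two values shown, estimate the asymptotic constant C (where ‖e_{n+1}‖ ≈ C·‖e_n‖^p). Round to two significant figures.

2.7

C ≈ ‖e_8‖ / ‖e_7‖^1.618
  = 8.34e-18 / (1.51e-11)^1.618
  = 8.34e-18 / 3.10159e-18 ≈ 2.6889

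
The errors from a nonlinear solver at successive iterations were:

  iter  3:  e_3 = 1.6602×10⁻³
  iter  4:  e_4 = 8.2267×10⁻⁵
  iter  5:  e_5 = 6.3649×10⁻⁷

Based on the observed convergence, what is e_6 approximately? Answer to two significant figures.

2.4e-10

First estimate the order: p ≈ ln(e_5/e_4) / ln(e_4/e_3) = ln(6.3649×10⁻⁷/8.2267×10⁻⁵)/ln(8.2267×10⁻⁵/1.6602×10⁻³) = ln(0.00773688)/ln(0.0495525) ≈ 1.6180.
Then e_6 ≈ e_5·(e_5/e_4)^p = 6.3649×10⁻⁷·(0.00773688)^1.6180 = 6.3649×10⁻⁷·0.000383442 ≈ 2.441e-10.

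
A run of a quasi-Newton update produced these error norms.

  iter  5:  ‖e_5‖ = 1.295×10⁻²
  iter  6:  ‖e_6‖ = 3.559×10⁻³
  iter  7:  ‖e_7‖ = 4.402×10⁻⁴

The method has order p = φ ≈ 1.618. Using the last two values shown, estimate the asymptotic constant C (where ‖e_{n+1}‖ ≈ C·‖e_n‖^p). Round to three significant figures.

4.03

C ≈ ‖e_7‖ / ‖e_6‖^1.618
  = 4.402×10⁻⁴ / (3.559×10⁻³)^1.618
  = 4.402×10⁻⁴ / 0.000109156 ≈ 4.0328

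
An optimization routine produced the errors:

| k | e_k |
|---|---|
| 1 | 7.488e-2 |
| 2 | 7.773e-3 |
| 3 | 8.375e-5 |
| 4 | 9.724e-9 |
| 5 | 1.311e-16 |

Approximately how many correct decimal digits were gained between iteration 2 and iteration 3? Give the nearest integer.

Digits gained ≈ log₁₀(e_2/e_3) = log₁₀(7.773e-3/8.375e-5) = log₁₀(92.8119) ≈ 1.968.

2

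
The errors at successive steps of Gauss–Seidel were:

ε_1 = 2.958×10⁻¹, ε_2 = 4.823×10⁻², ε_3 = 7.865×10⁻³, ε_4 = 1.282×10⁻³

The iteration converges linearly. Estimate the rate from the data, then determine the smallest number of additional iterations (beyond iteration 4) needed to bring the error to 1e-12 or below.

12

Rate ρ ≈ ε_4/ε_3 = 1.282×10⁻³/7.865×10⁻³ = 0.1630.
After j more steps, ε_{4+j} ≈ 1.282×10⁻³·ρ^j; need ρ^j ≤ 1e-12/1.282×10⁻³ = 7.80031e-10.
j ≥ ln(7.80031e-10)/ln(0.1630) = -20.9717/-1.81401 = 11.561.
So 12 more iterations are needed.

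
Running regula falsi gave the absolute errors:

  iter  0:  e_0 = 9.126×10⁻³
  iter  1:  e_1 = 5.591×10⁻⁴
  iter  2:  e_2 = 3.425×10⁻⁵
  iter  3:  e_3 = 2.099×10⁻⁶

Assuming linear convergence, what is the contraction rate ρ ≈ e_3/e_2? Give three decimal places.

ρ ≈ e_3/e_2 = 2.099×10⁻⁶/3.425×10⁻⁵ = 0.06128

0.061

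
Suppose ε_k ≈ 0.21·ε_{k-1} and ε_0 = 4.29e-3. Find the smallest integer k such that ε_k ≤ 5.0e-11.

12

After k steps, ε_k ≈ 4.29e-3·0.21^k.
Need 0.21^k ≤ 5.0e-11/4.29e-3 = 1.1655e-08.
k ≥ ln(1.1655e-08)/ln(0.21) = -18.2675/-1.56065 = 11.705.
Smallest integer k = 12.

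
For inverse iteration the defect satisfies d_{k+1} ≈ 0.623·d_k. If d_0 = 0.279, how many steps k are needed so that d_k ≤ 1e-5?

22

After k steps, d_k ≈ 0.279·0.623^k.
Need 0.623^k ≤ 1e-5/0.279 = 3.58423e-05.
k ≥ ln(3.58423e-05)/ln(0.623) = -10.2364/-0.47321 = 21.632.
Smallest integer k = 22.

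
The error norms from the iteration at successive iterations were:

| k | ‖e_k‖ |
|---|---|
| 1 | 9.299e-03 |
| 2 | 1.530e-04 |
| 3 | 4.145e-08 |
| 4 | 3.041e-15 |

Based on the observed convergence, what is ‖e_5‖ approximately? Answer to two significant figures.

First estimate the order: p ≈ ln(‖e_4‖/‖e_3‖) / ln(‖e_3‖/‖e_2‖) = ln(3.041e-15/4.145e-08)/ln(4.145e-08/1.530e-04) = ln(7.33655e-08)/ln(0.000270915) ≈ 2.0000.
Then ‖e_5‖ ≈ ‖e_4‖·(‖e_4‖/‖e_3‖)^p = 3.041e-15·(7.33655e-08)^2.0000 = 3.041e-15·5.3825e-15 ≈ 1.637e-29.

1.6e-29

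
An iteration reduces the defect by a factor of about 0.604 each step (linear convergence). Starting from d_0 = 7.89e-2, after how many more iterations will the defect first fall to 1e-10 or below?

41

After k steps, d_k ≈ 7.89e-2·0.604^k.
Need 0.604^k ≤ 1e-10/7.89e-2 = 1.26743e-09.
k ≥ ln(1.26743e-09)/ln(0.604) = -20.4863/-0.50418 = 40.633.
Smallest integer k = 41.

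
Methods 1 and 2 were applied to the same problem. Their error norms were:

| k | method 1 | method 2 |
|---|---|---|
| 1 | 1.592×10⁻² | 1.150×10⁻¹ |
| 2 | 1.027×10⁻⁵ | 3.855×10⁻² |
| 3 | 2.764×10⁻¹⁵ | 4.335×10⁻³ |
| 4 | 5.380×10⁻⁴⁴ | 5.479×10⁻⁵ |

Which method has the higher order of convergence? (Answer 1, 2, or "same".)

Method 1: p ≈ ln(5.380×10⁻⁴⁴/2.764×10⁻¹⁵)/ln(2.764×10⁻¹⁵/1.027×10⁻⁵) ≈ 3.00.
Method 2: p ≈ ln(5.479×10⁻⁵/4.335×10⁻³)/ln(4.335×10⁻³/3.855×10⁻²) ≈ 2.00.
Method 1 has the higher order (≈3.0 vs ≈2.0).

1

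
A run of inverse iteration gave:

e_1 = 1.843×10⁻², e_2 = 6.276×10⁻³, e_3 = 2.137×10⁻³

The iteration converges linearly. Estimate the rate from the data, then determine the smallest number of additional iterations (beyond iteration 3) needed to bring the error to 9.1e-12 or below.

18

Rate ρ ≈ e_3/e_2 = 2.137×10⁻³/6.276×10⁻³ = 0.3405.
After j more steps, e_{3+j} ≈ 2.137×10⁻³·ρ^j; need ρ^j ≤ 9.1e-12/2.137×10⁻³ = 4.25831e-09.
j ≥ ln(4.25831e-09)/ln(0.3405) = -19.2744/-1.07734 = 17.891.
So 18 more iterations are needed.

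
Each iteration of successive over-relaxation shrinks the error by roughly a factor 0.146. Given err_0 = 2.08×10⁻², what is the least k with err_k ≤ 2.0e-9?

After k steps, err_k ≈ 2.08×10⁻²·0.146^k.
Need 0.146^k ≤ 2.0e-9/2.08×10⁻² = 9.61538e-08.
k ≥ ln(9.61538e-08)/ln(0.146) = -16.1573/-1.92415 = 8.397.
Smallest integer k = 9.

9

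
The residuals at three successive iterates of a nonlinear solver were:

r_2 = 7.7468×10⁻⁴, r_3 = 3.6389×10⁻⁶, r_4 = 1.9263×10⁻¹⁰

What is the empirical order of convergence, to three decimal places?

1.837

p ≈ ln(r_4/r_3) / ln(r_3/r_2)
  = ln(1.9263×10⁻¹⁰/3.6389×10⁻⁶) / ln(3.6389×10⁻⁶/7.7468×10⁻⁴)
  = ln(5.29363e-05) / ln(0.00469729)
  = -9.846421 / -5.360770 ≈ 1.836755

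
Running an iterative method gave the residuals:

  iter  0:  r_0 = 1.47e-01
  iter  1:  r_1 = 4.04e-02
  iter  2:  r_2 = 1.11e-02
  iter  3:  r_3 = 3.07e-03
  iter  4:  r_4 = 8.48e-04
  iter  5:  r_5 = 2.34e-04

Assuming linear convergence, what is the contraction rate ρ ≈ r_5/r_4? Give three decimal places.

ρ ≈ r_5/r_4 = 2.34e-04/8.48e-04 = 0.27594

0.276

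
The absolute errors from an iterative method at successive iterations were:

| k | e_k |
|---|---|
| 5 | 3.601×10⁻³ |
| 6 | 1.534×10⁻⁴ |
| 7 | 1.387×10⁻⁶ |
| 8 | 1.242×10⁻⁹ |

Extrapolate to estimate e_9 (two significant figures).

First estimate the order: p ≈ ln(e_8/e_7) / ln(e_7/e_6) = ln(1.242×10⁻⁹/1.387×10⁻⁶)/ln(1.387×10⁻⁶/1.534×10⁻⁴) = ln(0.000895458)/ln(0.00904172) ≈ 1.4914.
Then e_9 ≈ e_8·(e_8/e_7)^p = 1.242×10⁻⁹·(0.000895458)^1.4914 = 1.242×10⁻⁹·2.8463e-05 ≈ 3.535e-14.

3.5e-14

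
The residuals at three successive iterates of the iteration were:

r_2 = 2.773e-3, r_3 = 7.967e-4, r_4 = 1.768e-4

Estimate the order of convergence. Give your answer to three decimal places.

p ≈ ln(r_4/r_3) / ln(r_3/r_2)
  = ln(1.768e-4/7.967e-4) / ln(7.967e-4/2.773e-3)
  = ln(0.221915) / ln(0.287306)
  = -1.505461 / -1.247207 ≈ 1.207066

1.207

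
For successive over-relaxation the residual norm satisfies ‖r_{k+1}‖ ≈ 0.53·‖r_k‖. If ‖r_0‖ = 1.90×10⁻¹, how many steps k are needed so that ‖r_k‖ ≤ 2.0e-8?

After k steps, ‖r_k‖ ≈ 1.90×10⁻¹·0.53^k.
Need 0.53^k ≤ 2.0e-8/1.90×10⁻¹ = 1.05263e-07.
k ≥ ln(1.05263e-07)/ln(0.53) = -16.0668/-0.63488 = 25.307.
Smallest integer k = 26.

26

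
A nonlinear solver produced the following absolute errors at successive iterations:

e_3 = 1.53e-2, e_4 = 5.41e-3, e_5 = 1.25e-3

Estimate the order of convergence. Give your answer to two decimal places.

p ≈ ln(e_5/e_4) / ln(e_4/e_3)
  = ln(1.25e-3/5.41e-3) / ln(5.41e-3/1.53e-2)
  = ln(0.231054) / ln(0.353595)
  = -1.46510 / -1.03960 ≈ 1.40929

1.41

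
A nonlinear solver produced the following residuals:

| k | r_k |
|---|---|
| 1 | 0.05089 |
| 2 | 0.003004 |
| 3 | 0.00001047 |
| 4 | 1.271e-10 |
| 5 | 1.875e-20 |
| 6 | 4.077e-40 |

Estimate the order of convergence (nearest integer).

2

Consecutive ratios: r_6/r_5 = 4.077e-40/1.875e-20 = 2.1744e-20, r_5/r_4 = 1.875e-20/1.271e-10 = 1.47522e-10.
p ≈ ln(2.1744e-20)/ln(1.47522e-10) = -45.2749/-22.6370 ≈ 2.00.
So the convergence is quadratic (order 2).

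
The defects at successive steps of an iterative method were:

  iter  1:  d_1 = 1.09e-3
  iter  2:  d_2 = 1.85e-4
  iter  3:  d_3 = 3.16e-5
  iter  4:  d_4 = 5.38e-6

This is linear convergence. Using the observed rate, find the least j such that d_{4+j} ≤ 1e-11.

Rate ρ ≈ d_4/d_3 = 5.38e-6/3.16e-5 = 0.1703.
After j more steps, d_{4+j} ≈ 5.38e-6·ρ^j; need ρ^j ≤ 1e-11/5.38e-6 = 1.85874e-06.
j ≥ ln(1.85874e-06)/ln(0.1703) = -13.1956/-1.77019 = 7.454.
So 8 more iterations are needed.

8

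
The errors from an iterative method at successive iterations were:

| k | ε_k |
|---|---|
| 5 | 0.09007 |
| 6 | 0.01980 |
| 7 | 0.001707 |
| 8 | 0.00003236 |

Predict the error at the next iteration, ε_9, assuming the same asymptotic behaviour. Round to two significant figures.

First estimate the order: p ≈ ln(ε_8/ε_7) / ln(ε_7/ε_6) = ln(0.00003236/0.001707)/ln(0.001707/0.01980) = ln(0.0189572)/ln(0.0862121) ≈ 1.6180.
Then ε_9 ≈ ε_8·(ε_8/ε_7)^p = 0.00003236·(0.0189572)^1.6180 = 0.00003236·0.0016347 ≈ 5.29e-08.

5.3e-8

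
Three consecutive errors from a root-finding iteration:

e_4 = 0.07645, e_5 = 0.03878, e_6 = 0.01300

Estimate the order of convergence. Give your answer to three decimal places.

p ≈ ln(e_6/e_5) / ln(e_5/e_4)
  = ln(0.01300/0.03878) / ln(0.03878/0.07645)
  = ln(0.335224) / ln(0.50726)
  = -1.092956 / -0.678732 ≈ 1.610291

1.610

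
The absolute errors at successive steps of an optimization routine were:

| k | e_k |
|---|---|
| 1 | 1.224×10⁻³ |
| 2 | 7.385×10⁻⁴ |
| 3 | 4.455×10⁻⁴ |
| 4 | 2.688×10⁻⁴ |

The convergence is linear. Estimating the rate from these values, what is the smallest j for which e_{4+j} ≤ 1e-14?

Rate ρ ≈ e_4/e_3 = 2.688×10⁻⁴/4.455×10⁻⁴ = 0.6034.
After j more steps, e_{4+j} ≈ 2.688×10⁻⁴·ρ^j; need ρ^j ≤ 1e-14/2.688×10⁻⁴ = 3.72024e-11.
j ≥ ln(3.72024e-11)/ln(0.6034) = -24.0146/-0.50517 = 47.538.
So 48 more iterations are needed.

48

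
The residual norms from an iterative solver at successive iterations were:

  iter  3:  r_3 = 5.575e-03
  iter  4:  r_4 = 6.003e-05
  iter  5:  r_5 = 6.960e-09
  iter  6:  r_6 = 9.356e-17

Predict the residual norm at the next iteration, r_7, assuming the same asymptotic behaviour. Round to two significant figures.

First estimate the order: p ≈ ln(r_6/r_5) / ln(r_5/r_4) = ln(9.356e-17/6.960e-09)/ln(6.960e-09/6.003e-05) = ln(1.34425e-08)/ln(0.000115942) ≈ 2.0000.
Then r_7 ≈ r_6·(r_6/r_5)^p = 9.356e-17·(1.34425e-08)^2.0000 = 9.356e-17·1.80701e-16 ≈ 1.691e-32.

1.7e-32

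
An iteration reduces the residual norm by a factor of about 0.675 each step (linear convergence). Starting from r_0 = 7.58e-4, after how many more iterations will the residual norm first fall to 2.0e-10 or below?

After k steps, r_k ≈ 7.58e-4·0.675^k.
Need 0.675^k ≤ 2.0e-10/7.58e-4 = 2.63852e-07.
k ≥ ln(2.63852e-07)/ln(0.675) = -15.1479/-0.39304 = 38.540.
Smallest integer k = 39.

39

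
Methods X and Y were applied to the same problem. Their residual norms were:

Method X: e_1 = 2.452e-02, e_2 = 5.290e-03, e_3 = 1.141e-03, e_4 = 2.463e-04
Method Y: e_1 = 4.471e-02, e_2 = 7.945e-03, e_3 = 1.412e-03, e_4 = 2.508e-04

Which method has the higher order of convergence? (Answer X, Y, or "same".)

Method X: p ≈ ln(2.463e-04/1.141e-03)/ln(1.141e-03/5.290e-03) ≈ 1.00.
Method Y: p ≈ ln(2.508e-04/1.412e-03)/ln(1.412e-03/7.945e-03) ≈ 1.00.
Both orders ≈ 1.0 — effectively the same.

same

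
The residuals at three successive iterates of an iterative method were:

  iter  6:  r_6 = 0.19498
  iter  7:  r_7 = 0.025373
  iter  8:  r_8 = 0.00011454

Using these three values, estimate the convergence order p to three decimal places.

p ≈ ln(r_8/r_7) / ln(r_7/r_6)
  = ln(0.00011454/0.025373) / ln(0.025373/0.19498)
  = ln(0.00451425) / ln(0.130131)
  = -5.400516 / -2.039214 ≈ 2.648332

2.648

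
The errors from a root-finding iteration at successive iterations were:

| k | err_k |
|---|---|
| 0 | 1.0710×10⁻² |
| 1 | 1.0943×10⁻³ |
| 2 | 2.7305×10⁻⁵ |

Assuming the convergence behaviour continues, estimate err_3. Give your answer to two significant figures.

7.0e-8

First estimate the order: p ≈ ln(err_2/err_1) / ln(err_1/err_0) = ln(2.7305×10⁻⁵/1.0943×10⁻³)/ln(1.0943×10⁻³/1.0710×10⁻²) = ln(0.024952)/ln(0.102176) ≈ 1.6180.
Then err_3 ≈ err_2·(err_2/err_1)^p = 2.7305×10⁻⁵·(0.024952)^1.6180 = 2.7305×10⁻⁵·0.00254986 ≈ 6.962e-08.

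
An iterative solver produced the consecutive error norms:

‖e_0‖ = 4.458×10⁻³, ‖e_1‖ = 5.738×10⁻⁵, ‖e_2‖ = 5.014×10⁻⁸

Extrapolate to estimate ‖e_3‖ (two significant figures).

5.6e-13

First estimate the order: p ≈ ln(‖e_2‖/‖e_1‖) / ln(‖e_1‖/‖e_0‖) = ln(5.014×10⁻⁸/5.738×10⁻⁵)/ln(5.738×10⁻⁵/4.458×10⁻³) = ln(0.000873824)/ln(0.0128712) ≈ 1.6180.
Then ‖e_3‖ ≈ ‖e_2‖·(‖e_2‖/‖e_1‖)^p = 5.014×10⁻⁸·(0.000873824)^1.6180 = 5.014×10⁻⁸·1.12519e-05 ≈ 5.642e-13.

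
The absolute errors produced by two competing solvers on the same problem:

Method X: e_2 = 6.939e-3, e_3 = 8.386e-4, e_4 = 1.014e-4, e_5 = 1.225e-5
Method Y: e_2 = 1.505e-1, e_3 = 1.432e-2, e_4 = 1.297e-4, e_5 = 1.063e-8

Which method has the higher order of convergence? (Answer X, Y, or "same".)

Method X: p ≈ ln(1.225e-5/1.014e-4)/ln(1.014e-4/8.386e-4) ≈ 1.00.
Method Y: p ≈ ln(1.063e-8/1.297e-4)/ln(1.297e-4/1.432e-2) ≈ 2.00.
Method Y has the higher order (≈2.0 vs ≈1.0).

Y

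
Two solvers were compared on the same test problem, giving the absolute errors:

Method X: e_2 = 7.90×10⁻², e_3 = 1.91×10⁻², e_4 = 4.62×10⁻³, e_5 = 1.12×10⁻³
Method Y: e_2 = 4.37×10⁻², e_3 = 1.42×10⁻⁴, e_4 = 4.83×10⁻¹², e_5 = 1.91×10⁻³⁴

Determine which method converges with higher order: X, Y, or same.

Method X: p ≈ ln(1.12×10⁻³/4.62×10⁻³)/ln(4.62×10⁻³/1.91×10⁻²) ≈ 1.00.
Method Y: p ≈ ln(1.91×10⁻³⁴/4.83×10⁻¹²)/ln(4.83×10⁻¹²/1.42×10⁻⁴) ≈ 3.00.
Method Y has the higher order (≈3.0 vs ≈1.0).

Y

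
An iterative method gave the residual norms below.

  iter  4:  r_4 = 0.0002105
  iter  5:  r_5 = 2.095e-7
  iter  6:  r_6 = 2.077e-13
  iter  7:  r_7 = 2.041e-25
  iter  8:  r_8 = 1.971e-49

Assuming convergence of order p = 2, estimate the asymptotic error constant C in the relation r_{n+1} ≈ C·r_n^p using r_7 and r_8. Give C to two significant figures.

4.7

C ≈ r_8 / r_7^2
  = 1.971e-49 / (2.041e-25)^2
  = 1.971e-49 / 4.16568e-50 ≈ 4.7315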